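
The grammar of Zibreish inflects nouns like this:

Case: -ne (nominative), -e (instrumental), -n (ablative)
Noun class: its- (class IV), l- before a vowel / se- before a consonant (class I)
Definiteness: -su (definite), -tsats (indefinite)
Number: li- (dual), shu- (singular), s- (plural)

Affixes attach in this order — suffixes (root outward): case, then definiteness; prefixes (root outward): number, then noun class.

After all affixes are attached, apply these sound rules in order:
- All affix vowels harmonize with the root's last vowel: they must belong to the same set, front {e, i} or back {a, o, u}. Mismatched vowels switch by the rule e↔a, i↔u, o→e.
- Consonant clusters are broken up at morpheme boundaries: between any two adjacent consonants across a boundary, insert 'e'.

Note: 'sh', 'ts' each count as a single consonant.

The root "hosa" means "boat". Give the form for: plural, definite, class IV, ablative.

utsesehosanesu

Attach case ablative -n → hosan.
Attach number plural s- → shosan.
Attach definiteness definite -su → shosansu.
Attach noun class class IV its- → itsshosansu.
Apply vowel harmony: itsshosansu → utsshosansu.
Apply epenthesis: utsshosansu → utsesehosanesu.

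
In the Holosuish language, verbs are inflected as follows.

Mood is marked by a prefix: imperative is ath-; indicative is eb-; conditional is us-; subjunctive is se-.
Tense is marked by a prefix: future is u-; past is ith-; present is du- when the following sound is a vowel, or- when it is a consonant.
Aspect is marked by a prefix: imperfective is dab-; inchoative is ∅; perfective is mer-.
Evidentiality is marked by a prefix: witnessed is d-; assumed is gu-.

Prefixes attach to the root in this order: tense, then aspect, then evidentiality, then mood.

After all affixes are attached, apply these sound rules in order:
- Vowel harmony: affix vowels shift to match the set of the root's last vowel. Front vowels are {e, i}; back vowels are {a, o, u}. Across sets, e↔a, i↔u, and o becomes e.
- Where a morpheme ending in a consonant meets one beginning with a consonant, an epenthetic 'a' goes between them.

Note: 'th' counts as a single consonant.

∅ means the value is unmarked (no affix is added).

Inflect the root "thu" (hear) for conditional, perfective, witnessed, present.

usadamarorathu

Attach tense present or- (before consonant 'th') → orthu.
Attach aspect perfective mer- → merorthu.
Attach evidentiality witnessed d- → dmerorthu.
Attach mood conditional us- → usdmerorthu.
Apply vowel harmony: usdmerorthu → usdmarorthu.
Apply epenthesis: usdmarorthu → usadamarorathu.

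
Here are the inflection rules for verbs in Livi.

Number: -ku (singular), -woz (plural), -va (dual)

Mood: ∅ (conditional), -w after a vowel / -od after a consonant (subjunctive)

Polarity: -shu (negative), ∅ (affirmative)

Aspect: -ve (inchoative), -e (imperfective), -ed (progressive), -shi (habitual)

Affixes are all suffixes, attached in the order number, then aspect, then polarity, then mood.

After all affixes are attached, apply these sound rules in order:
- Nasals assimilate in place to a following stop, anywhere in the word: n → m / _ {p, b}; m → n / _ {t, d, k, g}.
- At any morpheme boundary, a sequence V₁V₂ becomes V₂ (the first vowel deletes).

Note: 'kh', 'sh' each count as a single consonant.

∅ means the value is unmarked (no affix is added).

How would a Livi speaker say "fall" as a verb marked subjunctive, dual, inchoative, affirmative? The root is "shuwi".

shuwivavew

Attach number dual -va → shuwiva.
Attach aspect inchoative -ve → shuwivave.
polarity = affirmative: zero marking, form stays shuwivave.
Attach mood subjunctive -w (after vowel 'e') → shuwivavew.
Nasal assimilation: no change.
Vowel deletion: no change.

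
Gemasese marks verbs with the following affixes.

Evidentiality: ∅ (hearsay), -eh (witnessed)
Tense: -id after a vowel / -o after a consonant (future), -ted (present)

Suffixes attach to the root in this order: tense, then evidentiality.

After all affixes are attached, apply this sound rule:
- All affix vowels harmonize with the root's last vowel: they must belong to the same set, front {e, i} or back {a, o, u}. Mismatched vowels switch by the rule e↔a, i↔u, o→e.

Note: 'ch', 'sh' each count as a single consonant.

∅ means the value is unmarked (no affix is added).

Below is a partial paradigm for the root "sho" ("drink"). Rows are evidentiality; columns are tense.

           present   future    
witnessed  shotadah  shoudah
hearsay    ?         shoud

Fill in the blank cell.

Attach tense present -ted → shoted.
evidentiality = hearsay: zero marking, form stays shoted.
Apply vowel harmony: shoted → shotad.

shotad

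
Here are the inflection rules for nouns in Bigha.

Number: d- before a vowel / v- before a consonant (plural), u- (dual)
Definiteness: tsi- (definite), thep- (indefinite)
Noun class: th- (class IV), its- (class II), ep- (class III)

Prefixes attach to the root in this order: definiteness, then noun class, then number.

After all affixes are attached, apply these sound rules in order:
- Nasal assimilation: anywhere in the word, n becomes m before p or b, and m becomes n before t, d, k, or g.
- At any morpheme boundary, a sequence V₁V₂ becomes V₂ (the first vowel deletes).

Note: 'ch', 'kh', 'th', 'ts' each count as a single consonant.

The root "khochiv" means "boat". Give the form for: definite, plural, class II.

Attach definiteness definite tsi- → tsikhochiv.
Attach noun class class II its- → itstsikhochiv.
Attach number plural d- (before vowel 'i') → ditstsikhochiv.
Nasal assimilation: no change.
Vowel deletion: no change.

ditstsikhochiv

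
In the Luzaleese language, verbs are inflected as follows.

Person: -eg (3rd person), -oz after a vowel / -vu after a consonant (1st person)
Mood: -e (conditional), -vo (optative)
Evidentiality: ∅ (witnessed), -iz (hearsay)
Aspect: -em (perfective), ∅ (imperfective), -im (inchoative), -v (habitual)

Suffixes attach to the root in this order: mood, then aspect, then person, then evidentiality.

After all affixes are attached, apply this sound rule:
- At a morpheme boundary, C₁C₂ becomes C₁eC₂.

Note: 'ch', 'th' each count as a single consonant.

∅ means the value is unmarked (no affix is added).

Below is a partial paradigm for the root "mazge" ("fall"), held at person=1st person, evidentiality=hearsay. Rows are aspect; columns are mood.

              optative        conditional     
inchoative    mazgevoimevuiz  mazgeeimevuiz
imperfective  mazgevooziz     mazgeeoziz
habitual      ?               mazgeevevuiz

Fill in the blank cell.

mazgevovevuiz

Attach mood optative -vo → mazgevo.
Attach aspect habitual -v → mazgevov.
Attach person 1st person -vu (after consonant 'v') → mazgevovvu.
Attach evidentiality hearsay -iz → mazgevovvuiz.
Apply epenthesis: mazgevovvuiz → mazgevovevuiz.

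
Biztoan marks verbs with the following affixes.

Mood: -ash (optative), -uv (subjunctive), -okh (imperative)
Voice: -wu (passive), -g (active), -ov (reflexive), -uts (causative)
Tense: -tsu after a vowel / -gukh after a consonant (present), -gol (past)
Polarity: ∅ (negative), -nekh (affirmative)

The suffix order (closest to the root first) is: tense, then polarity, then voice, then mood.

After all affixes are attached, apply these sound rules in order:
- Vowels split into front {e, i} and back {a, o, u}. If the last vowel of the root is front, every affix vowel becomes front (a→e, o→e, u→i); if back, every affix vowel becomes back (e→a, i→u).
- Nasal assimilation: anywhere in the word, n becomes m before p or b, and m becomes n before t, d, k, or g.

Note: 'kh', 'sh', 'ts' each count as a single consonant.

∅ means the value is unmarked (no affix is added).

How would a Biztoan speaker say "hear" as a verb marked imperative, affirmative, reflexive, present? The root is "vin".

vingikhnekhevekh

Attach tense present -gukh (after consonant 'n') → vingukh.
Attach polarity affirmative -nekh → vingukhnekh.
Attach voice reflexive -ov → vingukhnekhov.
Attach mood imperative -okh → vingukhnekhovokh.
Apply vowel harmony: vingukhnekhovokh → vingikhnekhevekh.
Nasal assimilation: no change.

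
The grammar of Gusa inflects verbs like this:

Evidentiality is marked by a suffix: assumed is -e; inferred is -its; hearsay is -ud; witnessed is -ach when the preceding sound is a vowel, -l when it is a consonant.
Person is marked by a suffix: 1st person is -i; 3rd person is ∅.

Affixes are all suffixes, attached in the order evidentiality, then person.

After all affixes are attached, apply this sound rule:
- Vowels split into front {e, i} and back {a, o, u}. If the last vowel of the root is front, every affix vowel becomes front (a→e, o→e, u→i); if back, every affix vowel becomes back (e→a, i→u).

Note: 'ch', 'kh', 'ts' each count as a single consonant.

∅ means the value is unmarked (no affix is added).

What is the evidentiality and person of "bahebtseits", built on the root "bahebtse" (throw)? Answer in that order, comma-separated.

inferred, 3rd person

Segment: bahebtse-its.
evidentiality: -its → inferred.
person: ∅ → 3rd person.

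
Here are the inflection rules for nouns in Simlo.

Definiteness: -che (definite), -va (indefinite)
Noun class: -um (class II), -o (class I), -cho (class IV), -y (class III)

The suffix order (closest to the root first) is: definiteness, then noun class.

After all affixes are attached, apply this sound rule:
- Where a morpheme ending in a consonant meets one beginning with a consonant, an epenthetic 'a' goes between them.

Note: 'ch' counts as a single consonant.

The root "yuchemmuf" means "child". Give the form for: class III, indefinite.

yuchemmufavay

Attach definiteness indefinite -va → yuchemmufva.
Attach noun class class III -y → yuchemmufvay.
Apply epenthesis: yuchemmufvay → yuchemmufavay.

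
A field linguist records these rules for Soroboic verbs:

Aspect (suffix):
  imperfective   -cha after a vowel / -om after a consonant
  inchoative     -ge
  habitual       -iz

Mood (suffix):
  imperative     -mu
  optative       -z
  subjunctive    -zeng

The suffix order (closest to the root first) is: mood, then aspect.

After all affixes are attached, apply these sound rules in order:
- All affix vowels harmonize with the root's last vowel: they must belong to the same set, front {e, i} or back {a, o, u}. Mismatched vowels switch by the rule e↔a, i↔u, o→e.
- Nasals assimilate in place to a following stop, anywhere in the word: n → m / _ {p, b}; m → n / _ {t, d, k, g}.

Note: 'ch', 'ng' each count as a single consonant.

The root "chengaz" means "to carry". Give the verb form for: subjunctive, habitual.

chengazzanguz

Attach mood subjunctive -zeng → chengazzeng.
Attach aspect habitual -iz → chengazzengiz.
Apply vowel harmony: chengazzengiz → chengazzanguz.
Nasal assimilation: no change.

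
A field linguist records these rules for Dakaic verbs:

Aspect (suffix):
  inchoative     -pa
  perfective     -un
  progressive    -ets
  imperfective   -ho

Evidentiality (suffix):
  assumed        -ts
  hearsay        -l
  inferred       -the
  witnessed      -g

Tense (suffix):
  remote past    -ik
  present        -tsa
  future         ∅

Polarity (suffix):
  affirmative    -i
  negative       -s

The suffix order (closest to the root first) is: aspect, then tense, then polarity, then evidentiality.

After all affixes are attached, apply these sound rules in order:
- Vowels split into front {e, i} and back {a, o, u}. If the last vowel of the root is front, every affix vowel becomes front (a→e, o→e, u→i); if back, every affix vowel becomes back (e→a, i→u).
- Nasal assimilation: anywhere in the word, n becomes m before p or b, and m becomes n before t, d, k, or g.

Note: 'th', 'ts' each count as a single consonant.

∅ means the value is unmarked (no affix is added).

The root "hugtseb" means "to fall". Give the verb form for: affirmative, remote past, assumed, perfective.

Attach aspect perfective -un → hugtsebun.
Attach tense remote past -ik → hugtsebunik.
Attach polarity affirmative -i → hugtsebuniki.
Attach evidentiality assumed -ts → hugtsebunikits.
Apply vowel harmony: hugtsebunikits → hugtsebinikits.
Nasal assimilation: no change.

hugtsebinikits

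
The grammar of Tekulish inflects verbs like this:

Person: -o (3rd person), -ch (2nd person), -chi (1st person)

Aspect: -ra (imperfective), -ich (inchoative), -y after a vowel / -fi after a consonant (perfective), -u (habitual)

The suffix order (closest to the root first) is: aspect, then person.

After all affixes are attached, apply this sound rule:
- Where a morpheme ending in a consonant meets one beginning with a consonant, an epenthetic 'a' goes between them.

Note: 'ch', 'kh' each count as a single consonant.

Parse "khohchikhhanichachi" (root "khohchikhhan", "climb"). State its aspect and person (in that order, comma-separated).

Segment: khohchikhhan-ich-chi.
aspect: -ich → inchoative.
person: -chi → 1st person.

inchoative, 1st person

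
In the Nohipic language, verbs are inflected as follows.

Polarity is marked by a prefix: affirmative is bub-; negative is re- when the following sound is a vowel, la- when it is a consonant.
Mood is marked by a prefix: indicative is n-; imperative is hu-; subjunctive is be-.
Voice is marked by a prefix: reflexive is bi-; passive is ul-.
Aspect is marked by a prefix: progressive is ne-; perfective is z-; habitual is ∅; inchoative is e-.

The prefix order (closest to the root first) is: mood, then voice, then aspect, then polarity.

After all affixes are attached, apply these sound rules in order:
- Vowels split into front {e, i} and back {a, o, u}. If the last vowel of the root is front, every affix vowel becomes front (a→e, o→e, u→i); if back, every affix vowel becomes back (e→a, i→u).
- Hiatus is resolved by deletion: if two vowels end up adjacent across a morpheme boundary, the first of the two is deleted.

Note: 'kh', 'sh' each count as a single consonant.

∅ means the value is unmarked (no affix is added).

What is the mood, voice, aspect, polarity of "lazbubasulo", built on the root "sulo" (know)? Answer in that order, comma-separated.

subjunctive, reflexive, perfective, negative

Segment: la-z-bi-be-sulo.
mood: be- → subjunctive.
voice: bi- → reflexive.
aspect: z- → perfective.
polarity: re/la- → negative.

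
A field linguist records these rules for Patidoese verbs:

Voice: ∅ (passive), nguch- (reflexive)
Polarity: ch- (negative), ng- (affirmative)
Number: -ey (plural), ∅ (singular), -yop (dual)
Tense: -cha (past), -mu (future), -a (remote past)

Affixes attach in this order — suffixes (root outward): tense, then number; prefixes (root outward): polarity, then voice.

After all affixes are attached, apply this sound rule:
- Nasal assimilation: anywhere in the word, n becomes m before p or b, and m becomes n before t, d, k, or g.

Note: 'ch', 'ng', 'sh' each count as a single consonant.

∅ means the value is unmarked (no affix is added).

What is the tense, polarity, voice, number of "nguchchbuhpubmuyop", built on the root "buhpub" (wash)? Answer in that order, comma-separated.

future, negative, reflexive, dual

Segment: nguch-ch-buhpub-mu-yop.
tense: -mu → future.
polarity: ch- → negative.
voice: nguch- → reflexive.
number: -yop → dual.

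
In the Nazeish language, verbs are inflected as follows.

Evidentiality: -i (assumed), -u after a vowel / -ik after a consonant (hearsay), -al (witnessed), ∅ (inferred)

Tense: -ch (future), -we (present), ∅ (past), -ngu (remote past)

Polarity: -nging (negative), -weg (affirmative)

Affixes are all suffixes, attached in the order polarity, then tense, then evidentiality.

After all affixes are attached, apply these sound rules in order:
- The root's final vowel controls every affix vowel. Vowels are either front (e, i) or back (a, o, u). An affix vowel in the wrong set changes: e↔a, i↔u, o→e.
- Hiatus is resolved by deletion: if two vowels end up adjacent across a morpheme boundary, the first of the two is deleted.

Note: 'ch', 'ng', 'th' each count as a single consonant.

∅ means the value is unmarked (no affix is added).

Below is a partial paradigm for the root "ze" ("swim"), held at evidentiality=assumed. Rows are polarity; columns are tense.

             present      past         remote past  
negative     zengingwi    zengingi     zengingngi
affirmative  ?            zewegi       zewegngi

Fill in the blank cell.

Attach polarity affirmative -weg → zeweg.
Attach tense present -we → zewegwe.
Attach evidentiality assumed -i → zewegwei.
Vowel harmony: no change.
Apply vowel deletion: zewegwei → zewegwi.

zewegwi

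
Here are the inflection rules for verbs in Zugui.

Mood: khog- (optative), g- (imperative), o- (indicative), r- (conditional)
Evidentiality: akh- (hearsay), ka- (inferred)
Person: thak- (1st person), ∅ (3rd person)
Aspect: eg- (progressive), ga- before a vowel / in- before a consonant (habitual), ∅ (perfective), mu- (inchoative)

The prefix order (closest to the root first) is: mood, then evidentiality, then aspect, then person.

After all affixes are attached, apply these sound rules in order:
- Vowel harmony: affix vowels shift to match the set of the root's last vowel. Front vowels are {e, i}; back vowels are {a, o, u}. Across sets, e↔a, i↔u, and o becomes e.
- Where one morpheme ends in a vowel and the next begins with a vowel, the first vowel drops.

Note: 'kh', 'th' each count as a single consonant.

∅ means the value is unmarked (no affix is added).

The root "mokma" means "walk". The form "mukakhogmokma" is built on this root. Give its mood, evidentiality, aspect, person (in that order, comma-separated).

optative, inferred, inchoative, 3rd person

Segment: mu-ka-khog-mokma.
mood: khog- → optative.
evidentiality: ka- → inferred.
aspect: mu- → inchoative.
person: ∅ → 3rd person.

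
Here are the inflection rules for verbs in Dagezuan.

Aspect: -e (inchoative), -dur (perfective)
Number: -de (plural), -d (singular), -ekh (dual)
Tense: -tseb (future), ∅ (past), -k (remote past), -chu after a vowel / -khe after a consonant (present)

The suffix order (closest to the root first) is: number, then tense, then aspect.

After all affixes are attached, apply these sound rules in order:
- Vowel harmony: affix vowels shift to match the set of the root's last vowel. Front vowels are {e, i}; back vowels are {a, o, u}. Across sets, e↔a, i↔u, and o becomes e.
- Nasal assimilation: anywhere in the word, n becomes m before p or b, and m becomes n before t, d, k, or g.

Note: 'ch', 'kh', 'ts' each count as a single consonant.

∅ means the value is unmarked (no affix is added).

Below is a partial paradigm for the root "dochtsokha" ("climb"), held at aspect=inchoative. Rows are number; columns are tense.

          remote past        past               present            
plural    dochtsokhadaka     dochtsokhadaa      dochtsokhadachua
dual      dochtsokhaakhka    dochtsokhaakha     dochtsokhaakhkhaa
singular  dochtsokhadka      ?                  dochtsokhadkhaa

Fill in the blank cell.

Attach number singular -d → dochtsokhad.
tense = past: zero marking, form stays dochtsokhad.
Attach aspect inchoative -e → dochtsokhade.
Apply vowel harmony: dochtsokhade → dochtsokhada.
Nasal assimilation: no change.

dochtsokhada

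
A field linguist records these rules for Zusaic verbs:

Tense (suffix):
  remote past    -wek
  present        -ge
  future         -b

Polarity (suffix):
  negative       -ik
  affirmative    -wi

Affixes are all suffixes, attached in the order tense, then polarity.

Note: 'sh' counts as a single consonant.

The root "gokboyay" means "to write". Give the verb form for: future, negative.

Attach tense future -b → gokboyayb.
Attach polarity negative -ik → gokboyaybik.

gokboyaybik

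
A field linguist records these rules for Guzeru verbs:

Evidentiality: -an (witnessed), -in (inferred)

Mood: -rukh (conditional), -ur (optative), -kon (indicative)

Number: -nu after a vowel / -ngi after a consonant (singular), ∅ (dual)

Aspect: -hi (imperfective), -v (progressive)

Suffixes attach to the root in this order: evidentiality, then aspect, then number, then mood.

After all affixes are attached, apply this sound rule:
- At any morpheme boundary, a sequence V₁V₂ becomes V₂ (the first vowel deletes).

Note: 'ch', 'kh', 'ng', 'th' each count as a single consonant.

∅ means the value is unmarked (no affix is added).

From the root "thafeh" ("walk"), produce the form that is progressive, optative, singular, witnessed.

Attach evidentiality witnessed -an → thafehan.
Attach aspect progressive -v → thafehanv.
Attach number singular -ngi (after consonant 'v') → thafehanvngi.
Attach mood optative -ur → thafehanvngiur.
Apply vowel deletion: thafehanvngiur → thafehanvngur.

thafehanvngur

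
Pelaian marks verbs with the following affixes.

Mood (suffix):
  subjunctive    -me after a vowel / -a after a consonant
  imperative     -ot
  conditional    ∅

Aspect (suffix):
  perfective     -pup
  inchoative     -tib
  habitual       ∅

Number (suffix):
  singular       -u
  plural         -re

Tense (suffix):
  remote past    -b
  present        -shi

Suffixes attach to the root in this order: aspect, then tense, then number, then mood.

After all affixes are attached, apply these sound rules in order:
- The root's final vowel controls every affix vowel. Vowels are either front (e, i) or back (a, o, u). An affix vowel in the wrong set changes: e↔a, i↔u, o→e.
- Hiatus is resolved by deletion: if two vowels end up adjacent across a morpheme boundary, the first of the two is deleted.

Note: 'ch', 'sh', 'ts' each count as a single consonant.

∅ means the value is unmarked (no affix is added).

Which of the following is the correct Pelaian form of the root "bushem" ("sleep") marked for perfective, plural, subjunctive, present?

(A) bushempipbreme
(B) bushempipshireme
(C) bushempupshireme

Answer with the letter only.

Attach aspect perfective -pup → bushempup.
Attach tense present -shi → bushempupshi.
Attach number plural -re → bushempupshire.
Attach mood subjunctive -me (after vowel 'e') → bushempupshireme.
Apply vowel harmony: bushempupshireme → bushempipshireme.
Vowel deletion: no change.
So the correct form is bushempipshireme, option (B).
(C) bushempupshireme is wrong: it fails to apply the sound rule(s).
(A) bushempipbreme is wrong: it uses remote past instead of present for tense.

B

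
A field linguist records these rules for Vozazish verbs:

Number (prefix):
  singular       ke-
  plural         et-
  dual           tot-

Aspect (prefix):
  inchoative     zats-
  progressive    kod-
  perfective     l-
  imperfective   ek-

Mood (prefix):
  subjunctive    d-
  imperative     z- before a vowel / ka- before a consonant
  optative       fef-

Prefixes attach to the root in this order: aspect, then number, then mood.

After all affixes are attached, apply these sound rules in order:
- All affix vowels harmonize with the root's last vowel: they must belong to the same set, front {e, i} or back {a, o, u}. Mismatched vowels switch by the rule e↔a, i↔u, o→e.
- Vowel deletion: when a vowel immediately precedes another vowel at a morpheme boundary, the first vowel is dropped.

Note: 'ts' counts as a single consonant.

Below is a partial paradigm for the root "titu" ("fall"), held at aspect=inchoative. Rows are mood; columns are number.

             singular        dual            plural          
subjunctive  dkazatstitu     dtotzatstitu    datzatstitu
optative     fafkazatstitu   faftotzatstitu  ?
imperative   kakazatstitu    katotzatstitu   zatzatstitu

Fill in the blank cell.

Attach aspect inchoative zats- → zatstitu.
Attach number plural et- → etzatstitu.
Attach mood optative fef- → fefetzatstitu.
Apply vowel harmony: fefetzatstitu → fafatzatstitu.
Vowel deletion: no change.

fafatzatstitu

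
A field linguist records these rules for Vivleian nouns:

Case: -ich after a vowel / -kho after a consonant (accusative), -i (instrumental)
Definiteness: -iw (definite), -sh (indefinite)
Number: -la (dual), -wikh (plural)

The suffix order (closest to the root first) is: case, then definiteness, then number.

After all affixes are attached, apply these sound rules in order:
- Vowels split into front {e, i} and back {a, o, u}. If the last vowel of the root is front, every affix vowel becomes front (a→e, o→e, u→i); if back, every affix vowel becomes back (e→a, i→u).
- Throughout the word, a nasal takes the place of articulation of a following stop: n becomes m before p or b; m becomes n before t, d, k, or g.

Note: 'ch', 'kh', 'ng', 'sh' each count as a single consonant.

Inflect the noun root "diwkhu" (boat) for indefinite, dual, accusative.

Attach case accusative -ich (after vowel 'u') → diwkhuich.
Attach definiteness indefinite -sh → diwkhuichsh.
Attach number dual -la → diwkhuichshla.
Apply vowel harmony: diwkhuichshla → diwkhuuchshla.
Nasal assimilation: no change.

diwkhuuchshla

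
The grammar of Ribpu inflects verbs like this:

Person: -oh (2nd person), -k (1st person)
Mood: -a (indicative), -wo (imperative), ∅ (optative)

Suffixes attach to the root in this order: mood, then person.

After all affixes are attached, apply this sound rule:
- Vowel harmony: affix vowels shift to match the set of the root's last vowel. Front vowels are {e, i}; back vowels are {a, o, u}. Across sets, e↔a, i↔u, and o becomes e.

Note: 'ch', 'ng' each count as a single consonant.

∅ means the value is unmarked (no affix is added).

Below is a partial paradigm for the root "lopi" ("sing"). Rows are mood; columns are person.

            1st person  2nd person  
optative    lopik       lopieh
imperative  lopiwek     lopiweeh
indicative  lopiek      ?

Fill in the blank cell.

lopieeh

Attach mood indicative -a → lopia.
Attach person 2nd person -oh → lopiaoh.
Apply vowel harmony: lopiaoh → lopieeh.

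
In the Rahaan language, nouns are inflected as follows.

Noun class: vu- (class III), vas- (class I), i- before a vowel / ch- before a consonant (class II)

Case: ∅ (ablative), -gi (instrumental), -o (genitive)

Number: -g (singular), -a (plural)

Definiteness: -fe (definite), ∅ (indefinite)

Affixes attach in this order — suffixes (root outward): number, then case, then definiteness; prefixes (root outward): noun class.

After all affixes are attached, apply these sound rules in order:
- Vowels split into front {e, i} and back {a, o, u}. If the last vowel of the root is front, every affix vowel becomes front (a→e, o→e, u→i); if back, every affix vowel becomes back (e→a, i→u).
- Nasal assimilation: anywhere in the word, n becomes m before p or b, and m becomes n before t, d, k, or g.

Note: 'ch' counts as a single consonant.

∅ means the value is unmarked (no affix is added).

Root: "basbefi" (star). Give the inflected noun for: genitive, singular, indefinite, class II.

chbasbefige

Attach number singular -g → basbefig.
Attach case genitive -o → basbefigo.
Attach noun class class II ch- (before consonant 'b') → chbasbefigo.
definiteness = indefinite: zero marking, form stays chbasbefigo.
Apply vowel harmony: chbasbefigo → chbasbefige.
Nasal assimilation: no change.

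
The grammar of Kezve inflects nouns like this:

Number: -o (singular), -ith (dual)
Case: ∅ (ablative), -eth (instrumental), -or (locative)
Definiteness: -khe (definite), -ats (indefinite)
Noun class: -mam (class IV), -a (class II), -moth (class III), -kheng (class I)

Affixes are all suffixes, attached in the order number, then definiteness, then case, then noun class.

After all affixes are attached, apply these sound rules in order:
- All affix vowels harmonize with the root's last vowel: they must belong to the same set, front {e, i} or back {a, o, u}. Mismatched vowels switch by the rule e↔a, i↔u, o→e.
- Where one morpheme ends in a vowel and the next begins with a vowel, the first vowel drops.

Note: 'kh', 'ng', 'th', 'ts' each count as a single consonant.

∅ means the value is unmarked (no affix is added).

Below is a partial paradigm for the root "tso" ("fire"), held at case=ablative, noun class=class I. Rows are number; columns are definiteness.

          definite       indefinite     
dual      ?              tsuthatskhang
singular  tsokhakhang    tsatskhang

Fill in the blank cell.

Attach number dual -ith → tsoith.
Attach definiteness definite -khe → tsoithkhe.
case = ablative: zero marking, form stays tsoithkhe.
Attach noun class class I -kheng → tsoithkhekheng.
Apply vowel harmony: tsoithkhekheng → tsouthkhakhang.
Apply vowel deletion: tsouthkhakhang → tsuthkhakhang.

tsuthkhakhang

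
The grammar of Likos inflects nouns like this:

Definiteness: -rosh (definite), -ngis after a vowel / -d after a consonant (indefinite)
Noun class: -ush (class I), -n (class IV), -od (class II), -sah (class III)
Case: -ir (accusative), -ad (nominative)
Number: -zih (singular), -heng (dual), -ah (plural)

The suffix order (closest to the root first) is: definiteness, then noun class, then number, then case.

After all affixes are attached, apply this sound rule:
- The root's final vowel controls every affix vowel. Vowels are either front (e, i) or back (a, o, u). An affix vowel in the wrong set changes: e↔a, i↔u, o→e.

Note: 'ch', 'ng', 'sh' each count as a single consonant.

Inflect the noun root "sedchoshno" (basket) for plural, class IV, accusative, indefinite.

Attach definiteness indefinite -ngis (after vowel 'o') → sedchoshnongis.
Attach noun class class IV -n → sedchoshnongisn.
Attach number plural -ah → sedchoshnongisnah.
Attach case accusative -ir → sedchoshnongisnahir.
Apply vowel harmony: sedchoshnongisnahir → sedchoshnongusnahur.

sedchoshnongusnahur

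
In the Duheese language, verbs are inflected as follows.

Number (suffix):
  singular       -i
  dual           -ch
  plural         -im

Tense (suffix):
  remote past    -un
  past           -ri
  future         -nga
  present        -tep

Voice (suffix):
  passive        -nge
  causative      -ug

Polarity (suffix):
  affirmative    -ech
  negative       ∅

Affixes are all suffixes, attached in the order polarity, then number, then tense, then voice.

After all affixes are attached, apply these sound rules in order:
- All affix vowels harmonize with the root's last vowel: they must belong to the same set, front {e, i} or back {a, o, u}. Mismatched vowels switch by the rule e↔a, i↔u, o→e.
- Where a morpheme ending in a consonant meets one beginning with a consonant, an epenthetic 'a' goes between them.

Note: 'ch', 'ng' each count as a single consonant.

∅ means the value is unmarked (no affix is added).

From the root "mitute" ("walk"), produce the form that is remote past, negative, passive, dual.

polarity = negative: zero marking, form stays mitute.
Attach number dual -ch → mitutech.
Attach tense remote past -un → mitutechun.
Attach voice passive -nge → mitutechunnge.
Apply vowel harmony: mitutechunnge → mitutechinnge.
Apply epenthesis: mitutechinnge → mitutechinange.

mitutechinange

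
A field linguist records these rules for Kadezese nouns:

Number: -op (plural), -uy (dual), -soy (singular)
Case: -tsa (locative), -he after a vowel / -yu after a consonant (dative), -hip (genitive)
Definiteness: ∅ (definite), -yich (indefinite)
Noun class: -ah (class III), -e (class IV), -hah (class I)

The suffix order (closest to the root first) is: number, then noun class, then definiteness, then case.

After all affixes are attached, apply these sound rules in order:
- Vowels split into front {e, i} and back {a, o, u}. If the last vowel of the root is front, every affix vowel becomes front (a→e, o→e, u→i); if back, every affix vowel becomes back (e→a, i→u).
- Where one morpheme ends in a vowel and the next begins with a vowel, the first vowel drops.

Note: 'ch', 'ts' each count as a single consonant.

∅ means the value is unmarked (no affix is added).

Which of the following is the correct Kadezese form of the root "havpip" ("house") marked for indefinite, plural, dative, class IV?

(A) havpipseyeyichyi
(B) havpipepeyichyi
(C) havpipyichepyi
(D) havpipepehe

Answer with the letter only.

Attach number plural -op → havpipop.
Attach noun class class IV -e → havpipope.
Attach definiteness indefinite -yich → havpipopeyich.
Attach case dative -yu (after consonant 'ch') → havpipopeyichyu.
Apply vowel harmony: havpipopeyichyu → havpipepeyichyi.
Vowel deletion: no change.
So the correct form is havpipepeyichyi, option (B).
(A) havpipseyeyichyi is wrong: it uses singular instead of plural for number.
(D) havpipepehe is wrong: it uses definite instead of indefinite for definiteness.
(C) havpipyichepyi is wrong: it has the affixes in the wrong order.

B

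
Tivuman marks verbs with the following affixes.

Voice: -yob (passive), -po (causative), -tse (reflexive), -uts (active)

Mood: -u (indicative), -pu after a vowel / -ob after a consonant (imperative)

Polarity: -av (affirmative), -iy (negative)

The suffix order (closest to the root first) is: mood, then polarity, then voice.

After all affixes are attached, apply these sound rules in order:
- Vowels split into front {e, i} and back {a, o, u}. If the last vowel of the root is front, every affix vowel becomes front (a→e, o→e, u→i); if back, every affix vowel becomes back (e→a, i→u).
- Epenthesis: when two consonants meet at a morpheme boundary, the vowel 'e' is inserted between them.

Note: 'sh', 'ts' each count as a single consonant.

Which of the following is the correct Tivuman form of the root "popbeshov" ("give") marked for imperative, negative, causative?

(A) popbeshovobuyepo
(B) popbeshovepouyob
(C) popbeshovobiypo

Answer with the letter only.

Attach mood imperative -ob (after consonant 'v') → popbeshovob.
Attach polarity negative -iy → popbeshovobiy.
Attach voice causative -po → popbeshovobiypo.
Apply vowel harmony: popbeshovobiypo → popbeshovobuypo.
Apply epenthesis: popbeshovobuypo → popbeshovobuyepo.
So the correct form is popbeshovobuyepo, option (A).
(B) popbeshovepouyob is wrong: it has the affixes in the wrong order.
(C) popbeshovobiypo is wrong: it fails to apply the sound rule(s).

A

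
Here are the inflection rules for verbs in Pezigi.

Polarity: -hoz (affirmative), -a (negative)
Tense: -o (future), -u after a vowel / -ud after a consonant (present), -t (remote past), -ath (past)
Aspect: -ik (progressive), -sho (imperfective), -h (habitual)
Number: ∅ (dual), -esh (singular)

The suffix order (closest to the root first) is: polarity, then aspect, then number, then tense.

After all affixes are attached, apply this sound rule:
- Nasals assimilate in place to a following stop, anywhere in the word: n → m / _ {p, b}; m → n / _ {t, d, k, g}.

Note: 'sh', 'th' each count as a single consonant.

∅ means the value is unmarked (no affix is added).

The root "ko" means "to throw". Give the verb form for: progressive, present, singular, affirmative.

Attach polarity affirmative -hoz → kohoz.
Attach aspect progressive -ik → kohozik.
Attach number singular -esh → kohozikesh.
Attach tense present -ud (after consonant 'sh') → kohozikeshud.
Nasal assimilation: no change.

kohozikeshud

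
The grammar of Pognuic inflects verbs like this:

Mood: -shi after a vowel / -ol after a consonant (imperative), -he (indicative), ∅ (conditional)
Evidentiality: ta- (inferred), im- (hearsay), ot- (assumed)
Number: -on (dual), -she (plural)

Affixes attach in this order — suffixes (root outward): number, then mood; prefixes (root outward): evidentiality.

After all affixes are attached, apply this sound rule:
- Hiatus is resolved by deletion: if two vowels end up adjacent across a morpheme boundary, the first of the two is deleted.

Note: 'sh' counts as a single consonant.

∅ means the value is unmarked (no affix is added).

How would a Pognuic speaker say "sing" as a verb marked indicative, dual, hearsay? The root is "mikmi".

immikmonhe

Attach evidentiality hearsay im- → immikmi.
Attach number dual -on → immikmion.
Attach mood indicative -he → immikmionhe.
Apply vowel deletion: immikmionhe → immikmonhe.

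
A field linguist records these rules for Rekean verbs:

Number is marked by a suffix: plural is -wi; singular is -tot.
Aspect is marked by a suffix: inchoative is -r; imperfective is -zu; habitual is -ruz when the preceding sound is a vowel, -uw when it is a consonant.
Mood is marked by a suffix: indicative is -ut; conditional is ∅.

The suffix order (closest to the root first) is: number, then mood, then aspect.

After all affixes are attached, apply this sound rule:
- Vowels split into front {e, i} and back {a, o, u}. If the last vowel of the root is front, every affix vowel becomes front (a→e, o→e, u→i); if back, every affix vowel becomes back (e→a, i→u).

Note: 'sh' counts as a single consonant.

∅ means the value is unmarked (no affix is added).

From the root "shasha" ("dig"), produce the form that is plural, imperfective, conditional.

shashawuzu

Attach number plural -wi → shashawi.
mood = conditional: zero marking, form stays shashawi.
Attach aspect imperfective -zu → shashawizu.
Apply vowel harmony: shashawizu → shashawuzu.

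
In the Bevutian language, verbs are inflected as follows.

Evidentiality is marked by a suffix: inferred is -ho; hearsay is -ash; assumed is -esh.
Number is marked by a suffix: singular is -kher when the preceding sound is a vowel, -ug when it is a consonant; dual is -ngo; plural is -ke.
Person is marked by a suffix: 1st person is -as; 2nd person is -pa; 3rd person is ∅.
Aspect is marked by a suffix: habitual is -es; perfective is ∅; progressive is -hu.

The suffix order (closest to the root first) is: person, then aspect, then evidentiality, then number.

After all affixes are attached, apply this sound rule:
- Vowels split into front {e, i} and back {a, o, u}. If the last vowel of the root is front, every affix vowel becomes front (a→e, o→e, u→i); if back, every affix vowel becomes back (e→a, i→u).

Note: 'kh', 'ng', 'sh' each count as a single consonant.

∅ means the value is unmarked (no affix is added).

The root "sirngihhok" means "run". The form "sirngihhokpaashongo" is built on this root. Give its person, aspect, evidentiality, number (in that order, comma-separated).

2nd person, habitual, inferred, dual

Segment: sirngihhok-pa-es-ho-ngo.
person: -pa → 2nd person.
aspect: -es → habitual.
evidentiality: -ho → inferred.
number: -ngo → dual.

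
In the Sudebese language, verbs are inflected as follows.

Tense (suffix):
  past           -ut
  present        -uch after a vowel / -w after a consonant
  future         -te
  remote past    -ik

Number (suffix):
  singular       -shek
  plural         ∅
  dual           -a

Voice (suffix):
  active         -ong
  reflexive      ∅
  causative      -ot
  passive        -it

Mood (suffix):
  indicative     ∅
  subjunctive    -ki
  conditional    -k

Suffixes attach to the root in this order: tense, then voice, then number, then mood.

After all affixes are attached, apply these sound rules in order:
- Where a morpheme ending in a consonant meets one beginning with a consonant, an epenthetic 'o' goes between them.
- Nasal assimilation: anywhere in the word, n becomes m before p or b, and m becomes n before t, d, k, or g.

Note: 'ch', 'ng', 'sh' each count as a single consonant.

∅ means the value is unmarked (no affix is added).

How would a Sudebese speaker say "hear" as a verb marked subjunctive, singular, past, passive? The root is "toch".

Attach tense past -ut → tochut.
Attach voice passive -it → tochutit.
Attach number singular -shek → tochutitshek.
Attach mood subjunctive -ki → tochutitshekki.
Apply epenthesis: tochutitshekki → tochutitoshekoki.
Nasal assimilation: no change.

tochutitoshekoki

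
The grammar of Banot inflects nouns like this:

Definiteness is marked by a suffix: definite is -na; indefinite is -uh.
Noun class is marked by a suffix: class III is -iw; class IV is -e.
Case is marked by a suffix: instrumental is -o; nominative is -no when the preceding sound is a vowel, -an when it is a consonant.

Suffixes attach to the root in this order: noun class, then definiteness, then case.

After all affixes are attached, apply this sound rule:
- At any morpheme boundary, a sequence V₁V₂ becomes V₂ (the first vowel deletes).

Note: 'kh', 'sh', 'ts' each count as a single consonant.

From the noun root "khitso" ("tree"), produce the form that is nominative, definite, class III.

khitsiwnano

Attach noun class class III -iw → khitsoiw.
Attach definiteness definite -na → khitsoiwna.
Attach case nominative -no (after vowel 'a') → khitsoiwnano.
Apply vowel deletion: khitsoiwnano → khitsiwnano.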